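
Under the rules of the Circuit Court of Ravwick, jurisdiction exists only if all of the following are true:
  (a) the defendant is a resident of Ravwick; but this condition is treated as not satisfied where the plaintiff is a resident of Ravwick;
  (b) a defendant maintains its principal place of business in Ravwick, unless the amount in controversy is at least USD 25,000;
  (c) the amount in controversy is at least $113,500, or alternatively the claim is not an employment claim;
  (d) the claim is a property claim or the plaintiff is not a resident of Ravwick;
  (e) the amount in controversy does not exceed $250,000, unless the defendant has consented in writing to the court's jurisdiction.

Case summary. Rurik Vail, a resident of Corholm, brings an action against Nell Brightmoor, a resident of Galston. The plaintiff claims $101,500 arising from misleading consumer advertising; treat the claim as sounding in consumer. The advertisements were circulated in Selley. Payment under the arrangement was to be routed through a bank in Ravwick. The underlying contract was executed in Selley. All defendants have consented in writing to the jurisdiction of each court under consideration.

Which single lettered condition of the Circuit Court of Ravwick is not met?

The Circuit Court of Ravwick:
  (a) The defendant resides in Galston, not Ravwick. Not satisfied.
  (b) No defendant is a corporation. However, the amount in controversy is USD 101,500, which meets the USD 25,000 floor, so the 'unless' proviso supplies this condition. Condition met.
  (c) The claim is a consumer claim, not an employment claim, so one alternative holds. Condition met.
  (d) The plaintiff resides in Corholm, which is not Ravwick — that alternative is enough. Condition met.
  (e) The amount in controversy is USD 101,500, within the $250,000 ceiling. Met.
Only condition (a) fails.

(a)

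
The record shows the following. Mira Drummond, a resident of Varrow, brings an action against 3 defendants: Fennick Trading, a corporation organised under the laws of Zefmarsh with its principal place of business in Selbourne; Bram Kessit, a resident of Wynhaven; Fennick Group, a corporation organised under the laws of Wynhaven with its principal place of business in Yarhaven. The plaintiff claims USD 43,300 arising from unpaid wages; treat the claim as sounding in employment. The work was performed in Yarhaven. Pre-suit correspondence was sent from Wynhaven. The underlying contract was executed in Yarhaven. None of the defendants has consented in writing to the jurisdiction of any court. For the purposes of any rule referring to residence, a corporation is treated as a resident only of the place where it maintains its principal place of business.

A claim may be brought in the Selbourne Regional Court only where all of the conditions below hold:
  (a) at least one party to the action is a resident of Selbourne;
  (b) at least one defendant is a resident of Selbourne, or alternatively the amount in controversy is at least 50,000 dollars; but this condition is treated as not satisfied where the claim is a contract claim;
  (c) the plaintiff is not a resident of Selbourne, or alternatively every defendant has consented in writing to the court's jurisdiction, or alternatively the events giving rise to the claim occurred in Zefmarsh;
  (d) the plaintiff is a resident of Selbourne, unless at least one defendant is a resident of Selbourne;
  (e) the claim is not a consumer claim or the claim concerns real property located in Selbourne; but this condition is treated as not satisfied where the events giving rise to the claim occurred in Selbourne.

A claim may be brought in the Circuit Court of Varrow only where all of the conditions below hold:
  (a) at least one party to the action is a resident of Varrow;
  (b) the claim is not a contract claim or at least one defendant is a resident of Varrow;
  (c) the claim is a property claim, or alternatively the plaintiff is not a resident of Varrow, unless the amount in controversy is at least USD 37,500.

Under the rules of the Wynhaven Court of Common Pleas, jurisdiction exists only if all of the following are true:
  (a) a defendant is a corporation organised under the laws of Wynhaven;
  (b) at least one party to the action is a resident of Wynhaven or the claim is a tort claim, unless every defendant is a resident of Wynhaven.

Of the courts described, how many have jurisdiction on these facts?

3

The Selbourne Regional Court:
  (a) Fennick Trading resides in Selbourne. Met.
  (b) Fennick Trading resides in Selbourne, which satisfies one of the alternatives. The exception is not triggered, since the claim is an employment claim, not a contract claim. Satisfied.
  (c) The plaintiff resides in Varrow, which is not Selbourne, so one alternative holds. Condition met.
  (d) The plaintiff resides in Varrow, not Selbourne. However, Fennick Trading resides in Selbourne, so the 'unless' proviso supplies this condition. Satisfied.
  (e) The claim is an employment claim, not a consumer claim, so this disjunct is met. The carve-out does not apply: the operative events occurred in Yarhaven, not Selbourne. Met.
  → Every requirement is satisfied — jurisdiction.
The Circuit Court of Varrow:
  (a) Mira Drummond resides in Varrow. Condition met.
  (b) The claim is an employment claim, not a contract claim, so one alternative holds. Condition met.
  (c) The claim is an employment claim, not a property claim; the plaintiff resides in Varrow — every alternative fails. But the amount in controversy is 43,300 dollars, which meets the $37,500 floor, and the 'unless' clause therefore excuses the requirement. Condition met.
  → The court has jurisdiction.
The Wynhaven Court of Common Pleas:
  (a) Fennick Group is organised under the laws of Wynhaven. Condition met.
  (b) Bram Kessit resides in Wynhaven — that alternative is enough. Condition met.
  → Jurisdiction lies.
Courts with jurisdiction: the Selbourne Regional Court, the Circuit Court of Varrow, the Wynhaven Court of Common Pleas — 3 in total.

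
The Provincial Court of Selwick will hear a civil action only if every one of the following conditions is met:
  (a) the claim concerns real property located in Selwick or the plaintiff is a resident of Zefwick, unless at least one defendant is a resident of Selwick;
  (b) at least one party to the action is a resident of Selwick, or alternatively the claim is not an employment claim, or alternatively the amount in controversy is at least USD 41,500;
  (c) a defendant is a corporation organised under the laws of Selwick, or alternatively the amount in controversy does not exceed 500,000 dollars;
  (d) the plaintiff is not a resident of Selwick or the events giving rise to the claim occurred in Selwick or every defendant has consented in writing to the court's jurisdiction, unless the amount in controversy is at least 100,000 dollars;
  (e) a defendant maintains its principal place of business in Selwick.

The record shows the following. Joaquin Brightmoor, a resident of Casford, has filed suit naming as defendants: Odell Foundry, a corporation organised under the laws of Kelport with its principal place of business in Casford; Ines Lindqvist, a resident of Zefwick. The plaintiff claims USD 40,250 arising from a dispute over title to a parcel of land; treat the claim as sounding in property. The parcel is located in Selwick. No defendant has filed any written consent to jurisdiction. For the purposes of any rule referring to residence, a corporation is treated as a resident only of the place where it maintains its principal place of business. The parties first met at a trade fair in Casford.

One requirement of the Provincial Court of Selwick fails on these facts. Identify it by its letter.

(e)

The Provincial Court of Selwick:
  (a) The property lies in Selwick — that alternative is enough. Met.
  (b) The claim is a property claim, not an employment claim, so one alternative holds. Condition met.
  (c) The amount in controversy is $40,250, within the $500,000 ceiling, so one alternative holds. Satisfied.
  (d) The plaintiff resides in Casford, which is not Selwick, so one alternative holds. Condition met.
  (e) The corporate defendant(s) have their principal place of business in Casford, not Selwick. Fails.
Only condition (e) fails.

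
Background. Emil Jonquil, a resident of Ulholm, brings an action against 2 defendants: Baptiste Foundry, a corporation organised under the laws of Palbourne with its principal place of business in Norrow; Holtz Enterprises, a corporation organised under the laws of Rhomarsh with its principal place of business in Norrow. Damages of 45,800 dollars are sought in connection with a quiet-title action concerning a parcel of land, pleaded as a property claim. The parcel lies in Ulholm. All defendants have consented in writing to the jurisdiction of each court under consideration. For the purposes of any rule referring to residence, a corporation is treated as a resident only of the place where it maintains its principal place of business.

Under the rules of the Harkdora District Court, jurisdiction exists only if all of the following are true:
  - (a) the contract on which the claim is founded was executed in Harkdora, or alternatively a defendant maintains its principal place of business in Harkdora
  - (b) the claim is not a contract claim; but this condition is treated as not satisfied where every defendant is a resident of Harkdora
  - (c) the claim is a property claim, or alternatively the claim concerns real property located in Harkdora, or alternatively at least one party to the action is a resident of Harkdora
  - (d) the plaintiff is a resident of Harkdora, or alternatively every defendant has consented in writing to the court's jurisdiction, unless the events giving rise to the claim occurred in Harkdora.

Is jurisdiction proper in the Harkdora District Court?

No

The Harkdora District Court:
  (a) No contract (and hence no place of execution) is alleged; the corporate defendant(s) have their principal place of business in Norrow, not Harkdora — every alternative fails. Condition not met.
  (b) The claim is a property claim, not a contract claim. The carve-out does not apply: the defendants reside as follows — Baptiste Foundry in Norrow, Holtz Enterprises in Norrow — not all in Harkdora. Condition met.
  (c) The claim is a property claim, so one alternative holds. Condition met.
  (d) Every defendant has filed written consent — that alternative is enough. Satisfied.
  → At least one condition fails; no jurisdiction.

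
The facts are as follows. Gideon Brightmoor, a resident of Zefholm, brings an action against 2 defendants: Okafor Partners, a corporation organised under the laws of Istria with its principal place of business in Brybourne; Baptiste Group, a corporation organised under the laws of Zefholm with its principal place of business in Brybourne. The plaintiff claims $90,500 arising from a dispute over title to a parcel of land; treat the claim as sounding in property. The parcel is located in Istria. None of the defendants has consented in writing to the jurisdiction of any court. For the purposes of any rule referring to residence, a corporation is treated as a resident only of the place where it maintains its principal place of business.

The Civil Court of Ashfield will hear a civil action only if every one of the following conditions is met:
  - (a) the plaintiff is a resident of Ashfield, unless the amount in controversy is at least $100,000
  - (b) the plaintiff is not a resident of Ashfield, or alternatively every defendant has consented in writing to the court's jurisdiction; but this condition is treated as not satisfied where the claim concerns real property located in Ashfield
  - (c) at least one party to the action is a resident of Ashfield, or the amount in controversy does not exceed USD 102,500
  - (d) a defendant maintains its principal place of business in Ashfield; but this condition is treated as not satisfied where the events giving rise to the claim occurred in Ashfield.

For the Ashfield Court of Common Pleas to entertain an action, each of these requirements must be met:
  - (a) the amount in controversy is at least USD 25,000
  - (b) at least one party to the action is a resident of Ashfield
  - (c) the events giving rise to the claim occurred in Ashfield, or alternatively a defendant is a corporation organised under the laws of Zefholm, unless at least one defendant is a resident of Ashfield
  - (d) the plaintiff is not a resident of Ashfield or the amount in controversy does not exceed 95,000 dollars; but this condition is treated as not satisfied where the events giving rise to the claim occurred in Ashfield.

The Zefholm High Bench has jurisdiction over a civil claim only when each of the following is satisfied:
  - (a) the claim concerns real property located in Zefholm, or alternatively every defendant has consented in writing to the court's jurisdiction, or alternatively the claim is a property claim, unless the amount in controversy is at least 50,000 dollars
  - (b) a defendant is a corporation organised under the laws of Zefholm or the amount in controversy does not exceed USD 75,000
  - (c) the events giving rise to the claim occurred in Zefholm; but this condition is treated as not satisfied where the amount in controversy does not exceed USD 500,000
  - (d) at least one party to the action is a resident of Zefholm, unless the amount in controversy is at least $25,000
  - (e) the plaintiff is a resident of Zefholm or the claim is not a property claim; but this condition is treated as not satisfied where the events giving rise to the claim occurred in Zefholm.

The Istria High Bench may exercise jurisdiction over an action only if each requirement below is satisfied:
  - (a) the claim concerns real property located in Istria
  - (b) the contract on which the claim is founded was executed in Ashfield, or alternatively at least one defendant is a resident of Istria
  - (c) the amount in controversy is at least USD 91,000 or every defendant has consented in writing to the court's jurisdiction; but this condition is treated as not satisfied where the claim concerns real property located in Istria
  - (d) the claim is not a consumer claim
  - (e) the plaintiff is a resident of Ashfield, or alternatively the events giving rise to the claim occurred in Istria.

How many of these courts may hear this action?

The Civil Court of Ashfield:
  (a) The plaintiff resides in Zefholm, not Ashfield. Nor does the 'unless' clause help: the amount in controversy is $90,500, below the USD 100,000 floor. Not satisfied.
  (b) The plaintiff resides in Zefholm, which is not Ashfield, so this disjunct is met. The carve-out does not apply: the property lies in Istria, not Ashfield. Met.
  (c) The amount in controversy is 90,500 dollars, within the 102,500 dollars ceiling, which satisfies one of the alternatives. Satisfied.
  (d) The corporate defendant(s) have their principal place of business in Brybourne, not Ashfield. Fails.
  → At least one condition fails; no jurisdiction.
The Ashfield Court of Common Pleas:
  (a) The amount in controversy is USD 90,500, which meets the $25,000 floor. Met.
  (b) No party resides in Ashfield. Not satisfied.
  (c) Baptiste Group is organised under the laws of Zefholm — that alternative is enough. Met.
  (d) The plaintiff resides in Zefholm, which is not Ashfield, so this disjunct is met. The exception is not triggered, since the operative events occurred in Istria, not Ashfield. Satisfied.
  → The court lacks jurisdiction.
The Zefholm High Bench:
  (a) The claim is a property claim, so this disjunct is met. Condition met.
  (b) Baptiste Group is organised under the laws of Zefholm — that alternative is enough. Met.
  (c) The operative events occurred in Istria, not Zefholm. Not met.
  (d) Gideon Brightmoor resides in Zefholm. Satisfied.
  (e) The plaintiff resides in Zefholm, so one alternative holds. The exception is not triggered, since the operative events occurred in Istria, not Zefholm. Condition met.
  → No jurisdiction.
The Istria High Bench:
  (a) The property lies in Istria. Met.
  (b) No contract (and hence no place of execution) is alleged; no defendant resides in Istria (they reside in Brybourne, Brybourne) — none of the alternatives is met. Not met.
  (c) The amount in controversy is $90,500, below the 91,000 dollars floor; no such written consent has been filed — none of the alternatives is met. Not satisfied.
  (d) The claim is a property claim, not a consumer claim. Met.
  (e) The operative events occurred in Istria — that alternative is enough. Met.
  → The court lacks jurisdiction.
No court satisfies all of its conditions.

0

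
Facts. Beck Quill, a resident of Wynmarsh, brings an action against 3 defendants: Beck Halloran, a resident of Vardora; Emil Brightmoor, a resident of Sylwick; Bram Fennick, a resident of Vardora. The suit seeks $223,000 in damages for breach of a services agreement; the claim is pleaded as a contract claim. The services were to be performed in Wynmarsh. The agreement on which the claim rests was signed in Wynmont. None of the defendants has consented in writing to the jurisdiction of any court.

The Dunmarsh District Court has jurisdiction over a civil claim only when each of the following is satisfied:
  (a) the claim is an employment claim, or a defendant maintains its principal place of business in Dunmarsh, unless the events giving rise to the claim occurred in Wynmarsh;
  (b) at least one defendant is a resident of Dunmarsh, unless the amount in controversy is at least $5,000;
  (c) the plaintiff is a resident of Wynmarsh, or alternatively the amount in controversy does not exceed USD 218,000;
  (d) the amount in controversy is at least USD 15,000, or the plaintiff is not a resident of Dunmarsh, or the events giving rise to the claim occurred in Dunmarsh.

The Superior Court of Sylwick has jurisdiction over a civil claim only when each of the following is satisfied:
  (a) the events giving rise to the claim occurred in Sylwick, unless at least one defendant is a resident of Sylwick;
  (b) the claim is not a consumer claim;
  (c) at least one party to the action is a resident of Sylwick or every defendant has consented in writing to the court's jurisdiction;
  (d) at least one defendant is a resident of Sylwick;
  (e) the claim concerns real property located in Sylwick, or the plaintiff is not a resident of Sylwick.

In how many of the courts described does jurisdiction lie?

2

The Dunmarsh District Court:
  (a) The claim is a contract claim, not an employment claim; no defendant is a corporation — every alternative fails. The proviso rescues it, though: the operative events occurred in Wynmarsh. Met.
  (b) No defendant resides in Dunmarsh (they reside in Vardora, Sylwick, Vardora). But the amount in controversy is 223,000 dollars, which meets the $5,000 floor, and the 'unless' clause therefore excuses the requirement. Condition met.
  (c) The plaintiff resides in Wynmarsh, so one alternative holds. Condition met.
  (d) The amount in controversy is $223,000, which meets the 15,000 dollars floor, so one alternative holds. Satisfied.
  → Every requirement is satisfied — jurisdiction.
The Superior Court of Sylwick:
  (a) The operative events occurred in Wynmarsh, not Sylwick. The proviso rescues it, though: Emil Brightmoor resides in Sylwick. Met.
  (b) The claim is a contract claim, not a consumer claim. Condition met.
  (c) Emil Brightmoor resides in Sylwick — that alternative is enough. Satisfied.
  (d) Emil Brightmoor resides in Sylwick. Met.
  (e) The plaintiff resides in Wynmarsh, which is not Sylwick, so this disjunct is met. Met.
  → All conditions met; jurisdiction exists.
Courts with jurisdiction: the Dunmarsh District Court, the Superior Court of Sylwick — 2 in total.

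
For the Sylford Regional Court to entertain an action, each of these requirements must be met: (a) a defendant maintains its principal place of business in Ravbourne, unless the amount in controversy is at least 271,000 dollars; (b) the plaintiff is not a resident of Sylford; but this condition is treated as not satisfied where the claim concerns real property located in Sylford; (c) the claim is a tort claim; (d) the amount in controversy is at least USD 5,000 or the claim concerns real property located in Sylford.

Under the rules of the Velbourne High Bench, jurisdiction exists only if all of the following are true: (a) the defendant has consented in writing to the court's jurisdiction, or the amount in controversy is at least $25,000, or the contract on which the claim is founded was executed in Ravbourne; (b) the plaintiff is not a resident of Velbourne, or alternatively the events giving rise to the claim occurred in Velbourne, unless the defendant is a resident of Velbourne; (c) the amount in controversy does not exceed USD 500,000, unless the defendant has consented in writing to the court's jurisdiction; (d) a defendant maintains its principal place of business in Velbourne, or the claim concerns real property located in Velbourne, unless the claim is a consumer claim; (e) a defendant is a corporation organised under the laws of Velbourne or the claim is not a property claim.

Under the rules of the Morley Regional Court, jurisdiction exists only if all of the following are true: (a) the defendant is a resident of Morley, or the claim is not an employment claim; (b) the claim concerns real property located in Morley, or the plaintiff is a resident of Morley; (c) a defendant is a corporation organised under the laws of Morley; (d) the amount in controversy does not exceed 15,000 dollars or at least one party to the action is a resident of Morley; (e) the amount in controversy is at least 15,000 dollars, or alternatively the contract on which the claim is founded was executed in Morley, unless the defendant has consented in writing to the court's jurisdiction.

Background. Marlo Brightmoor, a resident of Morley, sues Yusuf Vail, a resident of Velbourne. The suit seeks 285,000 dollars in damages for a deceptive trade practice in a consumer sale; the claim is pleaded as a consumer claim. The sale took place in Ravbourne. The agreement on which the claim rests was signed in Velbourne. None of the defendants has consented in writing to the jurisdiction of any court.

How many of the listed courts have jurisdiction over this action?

1

The Sylford Regional Court:
  (a) No defendant is a corporation. But the amount in controversy is 285,000 dollars, which meets the $271,000 floor, and the 'unless' clause therefore excuses the requirement. Satisfied.
  (b) The plaintiff resides in Morley, which is not Sylford. The exception is not triggered, since the claim does not concern real property. Condition met.
  (c) The claim is a consumer claim, not a tort claim. Condition not met.
  (d) The amount in controversy is 285,000 dollars, which meets the $5,000 floor, so one alternative holds. Satisfied.
  → Not every requirement is met — no jurisdiction.
The Velbourne High Bench:
  (a) The amount in controversy is $285,000, which meets the $25,000 floor, so this disjunct is met. Satisfied.
  (b) The plaintiff resides in Morley, which is not Velbourne — that alternative is enough. Satisfied.
  (c) The amount in controversy is $285,000, within the 500,000 dollars ceiling. Satisfied.
  (d) No defendant is a corporation; the claim does not concern real property — none of the alternatives is met. But the claim is a consumer claim, and the 'unless' clause therefore excuses the requirement. Condition met.
  (e) The claim is a consumer claim, not a property claim, so this disjunct is met. Satisfied.
  → Jurisdiction lies.
The Morley Regional Court:
  (a) The claim is a consumer claim, not an employment claim — that alternative is enough. Condition met.
  (b) The plaintiff resides in Morley, so this disjunct is met. Met.
  (c) No defendant is a corporation. Condition not met.
  (d) Marlo Brightmoor resides in Morley, which satisfies one of the alternatives. Condition met.
  (e) The amount in controversy is $285,000, which meets the USD 15,000 floor, so this disjunct is met. Satisfied.
  → At least one condition fails; no jurisdiction.
Courts with jurisdiction: the Velbourne High Bench — 1 in total.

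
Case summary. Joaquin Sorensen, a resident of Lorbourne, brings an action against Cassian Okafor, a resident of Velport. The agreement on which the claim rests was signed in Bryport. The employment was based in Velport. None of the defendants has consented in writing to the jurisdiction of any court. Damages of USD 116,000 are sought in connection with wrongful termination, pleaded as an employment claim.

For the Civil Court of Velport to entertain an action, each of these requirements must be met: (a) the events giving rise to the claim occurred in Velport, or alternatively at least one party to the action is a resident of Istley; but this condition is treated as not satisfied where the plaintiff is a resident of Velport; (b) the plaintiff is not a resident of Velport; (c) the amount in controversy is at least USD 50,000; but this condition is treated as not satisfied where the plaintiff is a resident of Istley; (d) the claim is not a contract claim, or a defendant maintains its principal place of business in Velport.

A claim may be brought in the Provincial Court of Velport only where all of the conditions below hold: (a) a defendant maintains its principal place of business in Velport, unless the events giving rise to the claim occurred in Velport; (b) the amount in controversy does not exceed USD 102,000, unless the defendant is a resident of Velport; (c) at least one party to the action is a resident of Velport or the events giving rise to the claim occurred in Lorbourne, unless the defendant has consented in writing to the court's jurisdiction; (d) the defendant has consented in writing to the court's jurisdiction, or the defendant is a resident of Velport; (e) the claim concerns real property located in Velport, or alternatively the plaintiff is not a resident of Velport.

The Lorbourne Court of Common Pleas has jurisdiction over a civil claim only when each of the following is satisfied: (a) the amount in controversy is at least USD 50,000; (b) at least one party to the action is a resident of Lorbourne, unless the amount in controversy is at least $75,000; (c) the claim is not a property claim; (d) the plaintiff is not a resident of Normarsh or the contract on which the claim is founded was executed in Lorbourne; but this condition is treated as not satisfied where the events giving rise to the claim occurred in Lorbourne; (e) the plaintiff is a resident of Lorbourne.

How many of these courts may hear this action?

3

The Civil Court of Velport:
  (a) The operative events occurred in Velport, so one alternative holds. And the carve-out is inapplicable — the plaintiff resides in Lorbourne, not Velport. Met.
  (b) The plaintiff resides in Lorbourne, which is not Velport. Satisfied.
  (c) The amount in controversy is 116,000 dollars, which meets the USD 50,000 floor. And the carve-out is inapplicable — the plaintiff resides in Lorbourne, not Istley. Met.
  (d) The claim is an employment claim, not a contract claim, so one alternative holds. Condition met.
  → Every requirement is satisfied — jurisdiction.
The Provincial Court of Velport:
  (a) No defendant is a corporation. The proviso rescues it, though: the operative events occurred in Velport. Met.
  (b) The amount in controversy is $116,000, above the $102,000 ceiling. But the defendant resides in Velport, and the 'unless' clause therefore excuses the requirement. Satisfied.
  (c) Cassian Okafor resides in Velport, so this disjunct is met. Met.
  (d) The defendant resides in Velport, which satisfies one of the alternatives. Condition met.
  (e) The plaintiff resides in Lorbourne, which is not Velport, so one alternative holds. Satisfied.
  → All conditions met; jurisdiction exists.
The Lorbourne Court of Common Pleas:
  (a) The amount in controversy is USD 116,000, which meets the 50,000 dollars floor. Met.
  (b) Joaquin Sorensen resides in Lorbourne. Satisfied.
  (c) The claim is an employment claim, not a property claim. Satisfied.
  (d) The plaintiff resides in Lorbourne, which is not Normarsh, which satisfies one of the alternatives. The exception is not triggered, since the operative events occurred in Velport, not Lorbourne. Met.
  (e) The plaintiff resides in Lorbourne. Condition met.
  → Every requirement is satisfied — jurisdiction.
Courts with jurisdiction: the Civil Court of Velport, the Provincial Court of Velport, the Lorbourne Court of Common Pleas — 3 in total.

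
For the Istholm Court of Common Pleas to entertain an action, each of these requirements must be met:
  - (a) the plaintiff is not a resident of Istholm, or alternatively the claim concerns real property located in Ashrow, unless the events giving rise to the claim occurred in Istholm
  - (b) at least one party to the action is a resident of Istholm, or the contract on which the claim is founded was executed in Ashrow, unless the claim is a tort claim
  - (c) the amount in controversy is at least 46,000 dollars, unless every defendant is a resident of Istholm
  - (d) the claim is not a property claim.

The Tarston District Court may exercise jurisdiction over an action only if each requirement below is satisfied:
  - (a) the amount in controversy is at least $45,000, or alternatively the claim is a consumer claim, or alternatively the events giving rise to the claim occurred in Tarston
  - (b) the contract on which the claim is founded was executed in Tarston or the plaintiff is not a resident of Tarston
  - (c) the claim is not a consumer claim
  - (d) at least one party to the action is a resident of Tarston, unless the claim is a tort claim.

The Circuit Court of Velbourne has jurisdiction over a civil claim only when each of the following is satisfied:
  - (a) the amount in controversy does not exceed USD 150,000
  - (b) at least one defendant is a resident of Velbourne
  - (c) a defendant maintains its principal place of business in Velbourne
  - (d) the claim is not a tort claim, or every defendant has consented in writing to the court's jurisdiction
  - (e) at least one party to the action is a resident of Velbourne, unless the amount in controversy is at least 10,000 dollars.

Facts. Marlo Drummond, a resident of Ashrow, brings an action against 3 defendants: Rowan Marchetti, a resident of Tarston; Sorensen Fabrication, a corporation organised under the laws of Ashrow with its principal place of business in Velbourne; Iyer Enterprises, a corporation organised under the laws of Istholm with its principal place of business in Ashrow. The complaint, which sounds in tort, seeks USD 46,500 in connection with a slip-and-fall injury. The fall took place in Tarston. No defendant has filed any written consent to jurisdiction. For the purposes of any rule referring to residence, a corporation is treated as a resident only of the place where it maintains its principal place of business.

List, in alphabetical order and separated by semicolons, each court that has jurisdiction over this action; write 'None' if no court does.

the Istholm Court of Common Pleas; the Tarston District Court

The Istholm Court of Common Pleas:
  (a) The plaintiff resides in Ashrow, which is not Istholm, so one alternative holds. Condition met.
  (b) No party resides in Istholm; no contract (and hence no place of execution) is alleged — every alternative fails. But the claim is a tort claim, and the 'unless' clause therefore excuses the requirement. Met.
  (c) The amount in controversy is $46,500, which meets the 46,000 dollars floor. Condition met.
  (d) The claim is a tort claim, not a property claim. Condition met.
  → All conditions met; jurisdiction exists.
The Tarston District Court:
  (a) The amount in controversy is USD 46,500, which meets the $45,000 floor, so one alternative holds. Condition met.
  (b) The plaintiff resides in Ashrow, which is not Tarston, which satisfies one of the alternatives. Condition met.
  (c) The claim is a tort claim, not a consumer claim. Condition met.
  (d) Rowan Marchetti resides in Tarston. Met.
  → All conditions met; jurisdiction exists.
The Circuit Court of Velbourne:
  (a) The amount in controversy is 46,500 dollars, within the $150,000 ceiling. Met.
  (b) Sorensen Fabrication resides in Velbourne. Met.
  (c) Sorensen Fabrication has its principal place of business in Velbourne. Condition met.
  (d) The claim is a tort claim; no such written consent has been filed — no alternative holds. Condition not met.
  (e) Sorensen Fabrication resides in Velbourne. Condition met.
  → At least one condition fails; no jurisdiction.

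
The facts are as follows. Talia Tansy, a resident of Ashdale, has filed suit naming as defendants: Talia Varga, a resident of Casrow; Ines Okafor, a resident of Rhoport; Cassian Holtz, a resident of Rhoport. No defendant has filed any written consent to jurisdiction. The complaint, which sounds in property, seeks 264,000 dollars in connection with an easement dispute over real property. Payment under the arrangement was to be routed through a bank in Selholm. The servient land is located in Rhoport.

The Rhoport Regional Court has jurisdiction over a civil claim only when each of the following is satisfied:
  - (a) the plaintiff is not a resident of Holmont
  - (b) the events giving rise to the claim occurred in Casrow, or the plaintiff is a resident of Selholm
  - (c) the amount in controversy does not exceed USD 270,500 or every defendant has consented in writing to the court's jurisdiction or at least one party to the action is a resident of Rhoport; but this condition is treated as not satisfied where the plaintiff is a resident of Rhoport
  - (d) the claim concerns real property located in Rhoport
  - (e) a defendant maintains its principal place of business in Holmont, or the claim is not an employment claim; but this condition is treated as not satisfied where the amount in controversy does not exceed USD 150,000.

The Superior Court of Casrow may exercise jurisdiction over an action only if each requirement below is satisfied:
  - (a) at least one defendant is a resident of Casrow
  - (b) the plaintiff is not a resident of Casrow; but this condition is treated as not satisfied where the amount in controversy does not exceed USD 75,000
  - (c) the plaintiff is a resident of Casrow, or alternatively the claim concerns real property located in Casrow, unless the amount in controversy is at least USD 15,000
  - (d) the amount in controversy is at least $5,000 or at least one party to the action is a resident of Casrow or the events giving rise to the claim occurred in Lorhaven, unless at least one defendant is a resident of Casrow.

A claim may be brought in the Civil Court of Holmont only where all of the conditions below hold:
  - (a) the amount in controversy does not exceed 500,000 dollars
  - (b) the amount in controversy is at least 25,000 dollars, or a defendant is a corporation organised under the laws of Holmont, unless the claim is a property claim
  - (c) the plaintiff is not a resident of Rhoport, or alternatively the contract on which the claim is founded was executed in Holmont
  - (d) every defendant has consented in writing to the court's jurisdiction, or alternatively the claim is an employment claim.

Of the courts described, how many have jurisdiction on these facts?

The Rhoport Regional Court:
  (a) The plaintiff resides in Ashdale, which is not Holmont. Satisfied.
  (b) The operative events occurred in Rhoport, not Casrow; the plaintiff resides in Ashdale, not Selholm — none of the alternatives is met. Condition not met.
  (c) The amount in controversy is USD 264,000, within the 270,500 dollars ceiling, so one alternative holds. The exception is not triggered, since the plaintiff resides in Ashdale, not Rhoport. Condition met.
  (d) The property lies in Rhoport. Met.
  (e) The claim is a property claim, not an employment claim, so this disjunct is met. The exception is not triggered, since the amount in controversy is USD 264,000, above the $150,000 ceiling. Condition met.
  → Not every requirement is met — no jurisdiction.
The Superior Court of Casrow:
  (a) Talia Varga resides in Casrow. Condition met.
  (b) The plaintiff resides in Ashdale, which is not Casrow. The carve-out does not apply: the amount in controversy is USD 264,000, above the $75,000 ceiling. Condition met.
  (c) The plaintiff resides in Ashdale, not Casrow; the property lies in Rhoport, not Casrow — no alternative holds. But the amount in controversy is 264,000 dollars, which meets the $15,000 floor, and the 'unless' clause therefore excuses the requirement. Satisfied.
  (d) The amount in controversy is 264,000 dollars, which meets the USD 5,000 floor, so one alternative holds. Met.
  → Every requirement is satisfied — jurisdiction.
The Civil Court of Holmont:
  (a) The amount in controversy is USD 264,000, within the USD 500,000 ceiling. Satisfied.
  (b) The amount in controversy is 264,000 dollars, which meets the $25,000 floor, so one alternative holds. Condition met.
  (c) The plaintiff resides in Ashdale, which is not Rhoport, so one alternative holds. Satisfied.
  (d) No such written consent has been filed; the claim is a property claim, not an employment claim — no alternative holds. Condition not met.
  → No jurisdiction.
Courts with jurisdiction: the Superior Court of Casrow — 1 in total.

1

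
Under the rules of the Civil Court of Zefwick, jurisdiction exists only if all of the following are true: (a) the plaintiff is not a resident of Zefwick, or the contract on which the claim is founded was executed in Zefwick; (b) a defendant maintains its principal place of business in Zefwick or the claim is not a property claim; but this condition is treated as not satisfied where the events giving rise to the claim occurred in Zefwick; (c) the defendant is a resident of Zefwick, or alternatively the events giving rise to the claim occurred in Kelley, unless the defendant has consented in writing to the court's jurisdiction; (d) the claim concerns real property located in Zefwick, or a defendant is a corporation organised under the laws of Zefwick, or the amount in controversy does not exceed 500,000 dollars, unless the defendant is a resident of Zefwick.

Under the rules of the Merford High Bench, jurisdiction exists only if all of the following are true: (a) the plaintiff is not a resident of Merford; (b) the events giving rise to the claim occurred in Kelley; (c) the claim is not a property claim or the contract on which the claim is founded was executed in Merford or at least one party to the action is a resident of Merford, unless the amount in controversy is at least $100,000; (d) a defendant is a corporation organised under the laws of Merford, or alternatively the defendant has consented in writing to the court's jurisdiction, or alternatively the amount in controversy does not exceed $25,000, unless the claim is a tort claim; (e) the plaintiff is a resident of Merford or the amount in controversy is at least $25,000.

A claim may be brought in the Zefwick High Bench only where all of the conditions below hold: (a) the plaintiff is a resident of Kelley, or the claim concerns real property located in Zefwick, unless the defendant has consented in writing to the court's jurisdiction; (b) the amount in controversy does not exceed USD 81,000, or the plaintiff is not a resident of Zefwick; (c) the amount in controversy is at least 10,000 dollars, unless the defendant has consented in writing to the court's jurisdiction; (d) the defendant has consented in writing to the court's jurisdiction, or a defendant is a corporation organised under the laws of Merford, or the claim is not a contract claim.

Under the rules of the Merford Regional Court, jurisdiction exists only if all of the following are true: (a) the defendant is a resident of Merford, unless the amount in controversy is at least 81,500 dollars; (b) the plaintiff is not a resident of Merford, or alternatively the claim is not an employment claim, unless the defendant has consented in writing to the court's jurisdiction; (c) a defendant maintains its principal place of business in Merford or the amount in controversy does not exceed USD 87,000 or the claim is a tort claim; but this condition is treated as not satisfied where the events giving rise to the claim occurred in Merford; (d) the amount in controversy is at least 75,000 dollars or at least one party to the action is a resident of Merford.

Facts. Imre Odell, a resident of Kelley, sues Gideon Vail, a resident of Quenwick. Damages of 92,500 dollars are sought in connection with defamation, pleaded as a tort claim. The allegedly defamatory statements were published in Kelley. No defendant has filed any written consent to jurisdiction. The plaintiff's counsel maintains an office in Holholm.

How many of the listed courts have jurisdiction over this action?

4

The Civil Court of Zefwick:
  (a) The plaintiff resides in Kelley, which is not Zefwick — that alternative is enough. Condition met.
  (b) The claim is a tort claim, not a property claim, which satisfies one of the alternatives. And the carve-out is inapplicable — the operative events occurred in Kelley, not Zefwick. Condition met.
  (c) The operative events occurred in Kelley, so this disjunct is met. Met.
  (d) The amount in controversy is 92,500 dollars, within the $500,000 ceiling — that alternative is enough. Met.
  → The court has jurisdiction.
The Merford High Bench:
  (a) The plaintiff resides in Kelley, which is not Merford. Condition met.
  (b) The operative events occurred in Kelley. Met.
  (c) The claim is a tort claim, not a property claim — that alternative is enough. Met.
  (d) No defendant is a corporation; no such written consent has been filed; the amount in controversy is 92,500 dollars, above the 25,000 dollars ceiling — every alternative fails. The proviso rescues it, though: the claim is a tort claim. Condition met.
  (e) The amount in controversy is 92,500 dollars, which meets the $25,000 floor, which satisfies one of the alternatives. Condition met.
  → Jurisdiction lies.
The Zefwick High Bench:
  (a) The plaintiff resides in Kelley — that alternative is enough. Met.
  (b) The plaintiff resides in Kelley, which is not Zefwick — that alternative is enough. Satisfied.
  (c) The amount in controversy is 92,500 dollars, which meets the USD 10,000 floor. Met.
  (d) The claim is a tort claim, not a contract claim, so one alternative holds. Condition met.
  → Jurisdiction lies.
The Merford Regional Court:
  (a) The defendant resides in Quenwick, not Merford. But the amount in controversy is 92,500 dollars, which meets the USD 81,500 floor, and the 'unless' clause therefore excuses the requirement. Condition met.
  (b) The plaintiff resides in Kelley, which is not Merford, so one alternative holds. Condition met.
  (c) The claim is a tort claim — that alternative is enough. The exception is not triggered, since the operative events occurred in Kelley, not Merford. Met.
  (d) The amount in controversy is USD 92,500, which meets the USD 75,000 floor, so this disjunct is met. Satisfied.
  → Every requirement is satisfied — jurisdiction.
Courts with jurisdiction: the Civil Court of Zefwick, the Merford High Bench, the Zefwick High Bench, the Merford Regional Court — 4 in total.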